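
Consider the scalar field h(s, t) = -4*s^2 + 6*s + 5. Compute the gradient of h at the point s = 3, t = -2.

(-18, 0)

∂h/∂s = -8*s + 6
∂h/∂t = 0
∇h = (-8*s + 6, 0)
At (3, -2): (-18, 0).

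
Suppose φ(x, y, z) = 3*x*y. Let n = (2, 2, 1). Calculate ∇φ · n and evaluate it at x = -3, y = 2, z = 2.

∂φ/∂x = 3*y
∂φ/∂y = 3*x
∂φ/∂z = 0
∇φ at (-3, 2, 2) = (6, -9, 0)
∇φ · n = (6)(2) + (-9)(2) + (0)(1) = -6

-6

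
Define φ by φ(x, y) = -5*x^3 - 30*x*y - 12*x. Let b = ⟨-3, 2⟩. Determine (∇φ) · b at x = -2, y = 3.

∂φ/∂x = -15*x^2 - 30*y - 12
∂φ/∂y = -30*x
∇φ at (-2, 3) = (-162, 60)
∇φ · b = (-162)(-3) + (60)(2) = 606

606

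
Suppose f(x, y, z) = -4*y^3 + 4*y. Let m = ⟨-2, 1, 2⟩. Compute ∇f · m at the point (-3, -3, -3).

-104

∂f/∂x = 0
∂f/∂y = -12*y^2 + 4
∂f/∂z = 0
∇f at (-3, -3, -3) = (0, -104, 0)
∇f · m = (0)(-2) + (-104)(1) + (0)(2) = -104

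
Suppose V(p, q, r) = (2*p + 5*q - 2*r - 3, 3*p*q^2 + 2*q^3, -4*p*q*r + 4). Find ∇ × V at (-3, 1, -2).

(∇×V)₁ = ∂V₃/∂q − ∂V₂/∂r = -4*p*r
(∇×V)₂ = ∂V₁/∂r − ∂V₃/∂p = 4*q*r - 2
(∇×V)₃ = ∂V₂/∂p − ∂V₁/∂q = 3*q^2 - 5
∇×V = (-4*p*r, 4*q*r - 2, 3*q^2 - 5)
At (-3, 1, -2): (-24, -10, -2).

(-24, -10, -2)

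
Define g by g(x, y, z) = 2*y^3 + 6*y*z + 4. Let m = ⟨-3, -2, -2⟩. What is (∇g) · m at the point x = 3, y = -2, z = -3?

12

∂g/∂x = 0
∂g/∂y = 6*y^2 + 6*z
∂g/∂z = 6*y
∇g at (3, -2, -3) = (0, 6, -12)
∇g · m = (0)(-3) + (6)(-2) + (-12)(-2) = 12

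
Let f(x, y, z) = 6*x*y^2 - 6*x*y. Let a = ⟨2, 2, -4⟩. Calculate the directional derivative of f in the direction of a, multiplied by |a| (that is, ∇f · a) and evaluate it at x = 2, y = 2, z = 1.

96

∂f/∂x = 6*y^2 - 6*y
∂f/∂y = 12*x*y - 6*x
∂f/∂z = 0
∇f at (2, 2, 1) = (12, 36, 0)
∇f · a = (12)(2) + (36)(2) + (0)(-4) = 96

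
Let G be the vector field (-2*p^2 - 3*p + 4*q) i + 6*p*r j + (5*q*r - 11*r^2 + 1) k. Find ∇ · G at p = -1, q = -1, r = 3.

∂G₁/∂p = -4*p - 3
∂G₂/∂q = 0
∂G₃/∂r = 5*q - 22*r
∇·G = -4*p + 5*q - 22*r - 3
At (-1, -1, 3): -70.

-70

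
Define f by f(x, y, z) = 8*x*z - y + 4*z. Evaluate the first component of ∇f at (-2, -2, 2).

16

(∇f)_1 = ∂f/∂x = 8*z
At (-2, -2, 2): 16.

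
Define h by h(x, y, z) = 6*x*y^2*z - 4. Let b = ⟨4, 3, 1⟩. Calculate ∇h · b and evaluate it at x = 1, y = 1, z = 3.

∂h/∂x = 6*y^2*z
∂h/∂y = 12*x*y*z
∂h/∂z = 6*x*y^2
∇h at (1, 1, 3) = (18, 36, 6)
∇h · b = (18)(4) + (36)(3) + (6)(1) = 186

186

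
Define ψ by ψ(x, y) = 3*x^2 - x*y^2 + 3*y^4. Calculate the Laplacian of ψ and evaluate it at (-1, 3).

∂²ψ/∂x² = 6
∂²ψ/∂y² = 2*(-x + 18*y^2)
∇²ψ = -2*x + 36*y^2 + 6
At (-1, 3): 332.

332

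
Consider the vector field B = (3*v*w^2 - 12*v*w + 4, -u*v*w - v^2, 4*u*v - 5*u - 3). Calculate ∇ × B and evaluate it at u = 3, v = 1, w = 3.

(15, 7, 6)

(∇×B)₁ = ∂B₃/∂v − ∂B₂/∂w = u*v + 4*u
(∇×B)₂ = ∂B₁/∂w − ∂B₃/∂u = 6*v*w - 16*v + 5
(∇×B)₃ = ∂B₂/∂u − ∂B₁/∂v = -v*w - 3*w^2 + 12*w
∇×B = (u*v + 4*u, 6*v*w - 16*v + 5, -v*w - 3*w^2 + 12*w)
At (3, 1, 3): (15, 7, 6).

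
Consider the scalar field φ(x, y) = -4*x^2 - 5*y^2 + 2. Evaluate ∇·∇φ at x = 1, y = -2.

∂²φ/∂x² = -8
∂²φ/∂y² = -10
∇²φ = -18
At (1, -2): -18.

-18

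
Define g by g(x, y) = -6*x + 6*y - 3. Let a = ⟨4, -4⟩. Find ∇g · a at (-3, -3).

-48

∂g/∂x = -6
∂g/∂y = 6
∇g at (-3, -3) = (-6, 6)
∇g · a = (-6)(4) + (6)(-4) = -48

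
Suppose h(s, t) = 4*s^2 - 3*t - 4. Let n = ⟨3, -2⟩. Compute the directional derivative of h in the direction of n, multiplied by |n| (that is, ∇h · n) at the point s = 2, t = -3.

∂h/∂s = 8*s
∂h/∂t = -3
∇h at (2, -3) = (16, -3)
∇h · n = (16)(3) + (-3)(-2) = 54

54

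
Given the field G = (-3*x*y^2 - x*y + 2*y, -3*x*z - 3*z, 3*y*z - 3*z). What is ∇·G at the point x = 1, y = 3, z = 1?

-24

∂G₁/∂x = -3*y^2 - y
∂G₂/∂y = 0
∂G₃/∂z = 3*y - 3
∇·G = -3*y^2 + 2*y - 3
At (1, 3, 1): -24.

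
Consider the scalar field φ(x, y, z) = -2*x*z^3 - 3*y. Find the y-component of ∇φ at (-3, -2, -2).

(∇φ)_2 = ∂φ/∂y = -3
At (-3, -2, -2): -3.

-3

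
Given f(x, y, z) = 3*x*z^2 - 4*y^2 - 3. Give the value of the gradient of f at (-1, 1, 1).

(3, -8, -6)

∂f/∂x = 3*z^2
∂f/∂y = -8*y
∂f/∂z = 6*x*z
∇f = (3*z^2, -8*y, 6*x*z)
At (-1, 1, 1): (3, -8, -6).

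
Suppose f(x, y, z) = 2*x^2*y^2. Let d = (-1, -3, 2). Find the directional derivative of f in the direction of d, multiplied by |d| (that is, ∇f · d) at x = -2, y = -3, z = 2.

∂f/∂x = 4*x*y^2
∂f/∂y = 4*x^2*y
∂f/∂z = 0
∇f at (-2, -3, 2) = (-72, -48, 0)
∇f · d = (-72)(-1) + (-48)(-3) + (0)(2) = 216

216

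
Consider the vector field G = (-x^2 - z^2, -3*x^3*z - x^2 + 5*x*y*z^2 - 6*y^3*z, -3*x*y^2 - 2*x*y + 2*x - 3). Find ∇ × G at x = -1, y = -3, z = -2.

(∇×G)₁ = ∂G₃/∂y − ∂G₂/∂z = 3*x^3 - 10*x*y*z - 6*x*y - 2*x + 6*y^3
(∇×G)₂ = ∂G₁/∂z − ∂G₃/∂x = 3*y^2 + 2*y - 2*z - 2
(∇×G)₃ = ∂G₂/∂x − ∂G₁/∂y = -9*x^2*z - 2*x + 5*y*z^2
∇×G = (3*x^3 - 10*x*y*z - 6*x*y - 2*x + 6*y^3, 3*y^2 + 2*y - 2*z - 2, -9*x^2*z - 2*x + 5*y*z^2)
At (-1, -3, -2): (-121, 23, -40).

(-121, 23, -40)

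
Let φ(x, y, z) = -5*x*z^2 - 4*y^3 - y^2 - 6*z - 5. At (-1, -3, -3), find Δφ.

80

∂²φ/∂x² = 0
∂²φ/∂y² = -2*(12*y + 1)
∂²φ/∂z² = -10*x
∇²φ = -10*x - 24*y - 2
At (-1, -3, -3): 80.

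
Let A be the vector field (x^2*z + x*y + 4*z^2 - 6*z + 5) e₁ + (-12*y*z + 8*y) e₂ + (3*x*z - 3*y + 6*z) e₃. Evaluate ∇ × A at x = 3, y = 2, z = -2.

(∇×A)₁ = ∂A₃/∂y − ∂A₂/∂z = 12*y - 3
(∇×A)₂ = ∂A₁/∂z − ∂A₃/∂x = x^2 + 5*z - 6
(∇×A)₃ = ∂A₂/∂x − ∂A₁/∂y = -x
∇×A = (12*y - 3, x^2 + 5*z - 6, -x)
At (3, 2, -2): (21, -7, -3).

(21, -7, -3)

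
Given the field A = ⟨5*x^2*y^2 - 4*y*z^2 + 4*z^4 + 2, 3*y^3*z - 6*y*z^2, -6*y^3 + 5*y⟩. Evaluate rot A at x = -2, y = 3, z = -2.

(-310, -80, -104)

(∇×A)₁ = ∂A₃/∂y − ∂A₂/∂z = -3*y^3 - 18*y^2 + 12*y*z + 5
(∇×A)₂ = ∂A₁/∂z − ∂A₃/∂x = -8*y*z + 16*z^3
(∇×A)₃ = ∂A₂/∂x − ∂A₁/∂y = -10*x^2*y + 4*z^2
∇×A = (-3*y^3 - 18*y^2 + 12*y*z + 5, -8*y*z + 16*z^3, -10*x^2*y + 4*z^2)
At (-2, 3, -2): (-310, -80, -104).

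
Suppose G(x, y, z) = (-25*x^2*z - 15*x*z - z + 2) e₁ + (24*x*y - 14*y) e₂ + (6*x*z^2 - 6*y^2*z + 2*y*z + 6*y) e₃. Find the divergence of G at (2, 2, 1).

-77

∂G₁/∂x = -50*x*z - 15*z
∂G₂/∂y = 24*x - 14
∂G₃/∂z = 12*x*z - 6*y^2 + 2*y
∇·G = -38*x*z + 24*x - 6*y^2 + 2*y - 15*z - 14
At (2, 2, 1): -77.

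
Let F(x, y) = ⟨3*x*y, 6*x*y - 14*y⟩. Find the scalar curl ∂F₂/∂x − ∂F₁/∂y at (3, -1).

∂F₂/∂x = 6*y
∂F₁/∂y = 3*x
Scalar curl = -3*x + 6*y
At (3, -1): -15.

-15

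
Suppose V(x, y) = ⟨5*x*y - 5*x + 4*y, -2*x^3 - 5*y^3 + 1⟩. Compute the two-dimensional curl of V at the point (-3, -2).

-43

∂V₂/∂x = -6*x^2
∂V₁/∂y = 5*x + 4
Scalar curl = -6*x^2 - 5*x - 4
At (-3, -2): -43.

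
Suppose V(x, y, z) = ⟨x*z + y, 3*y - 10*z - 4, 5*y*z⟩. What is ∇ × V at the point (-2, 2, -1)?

(∇×V)₁ = ∂V₃/∂y − ∂V₂/∂z = 5*z + 10
(∇×V)₂ = ∂V₁/∂z − ∂V₃/∂x = x
(∇×V)₃ = ∂V₂/∂x − ∂V₁/∂y = -1
∇×V = (5*z + 10, x, -1)
At (-2, 2, -1): (5, -2, -1).

(5, -2, -1)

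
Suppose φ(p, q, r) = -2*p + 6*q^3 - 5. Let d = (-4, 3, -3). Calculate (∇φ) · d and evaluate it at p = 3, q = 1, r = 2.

62

∂φ/∂p = -2
∂φ/∂q = 18*q^2
∂φ/∂r = 0
∇φ at (3, 1, 2) = (-2, 18, 0)
∇φ · d = (-2)(-4) + (18)(3) + (0)(-3) = 62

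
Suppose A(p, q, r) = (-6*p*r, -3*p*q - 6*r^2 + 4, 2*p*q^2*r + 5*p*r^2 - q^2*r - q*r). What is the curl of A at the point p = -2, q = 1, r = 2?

(∇×A)₁ = ∂A₃/∂q − ∂A₂/∂r = 4*p*q*r - 2*q*r + 11*r
(∇×A)₂ = ∂A₁/∂r − ∂A₃/∂p = -6*p - 2*q^2*r - 5*r^2
(∇×A)₃ = ∂A₂/∂p − ∂A₁/∂q = -3*q
∇×A = (4*p*q*r - 2*q*r + 11*r, -6*p - 2*q^2*r - 5*r^2, -3*q)
At (-2, 1, 2): (2, -12, -3).

(2, -12, -3)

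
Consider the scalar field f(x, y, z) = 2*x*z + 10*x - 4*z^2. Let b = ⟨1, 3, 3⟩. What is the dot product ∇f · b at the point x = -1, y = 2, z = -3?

∂f/∂x = 2*z + 10
∂f/∂y = 0
∂f/∂z = 2*x - 8*z
∇f at (-1, 2, -3) = (4, 0, 22)
∇f · b = (4)(1) + (0)(3) + (22)(3) = 70

70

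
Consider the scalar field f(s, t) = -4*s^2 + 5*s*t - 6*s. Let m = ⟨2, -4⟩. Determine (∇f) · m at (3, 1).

-110

∂f/∂s = -8*s + 5*t - 6
∂f/∂t = 5*s
∇f at (3, 1) = (-25, 15)
∇f · m = (-25)(2) + (15)(-4) = -110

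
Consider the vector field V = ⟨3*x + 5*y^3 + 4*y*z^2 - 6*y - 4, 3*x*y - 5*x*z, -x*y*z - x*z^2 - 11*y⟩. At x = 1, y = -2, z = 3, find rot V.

(-9, -45, -111)

(∇×V)₁ = ∂V₃/∂y − ∂V₂/∂z = -x*z + 5*x - 11
(∇×V)₂ = ∂V₁/∂z − ∂V₃/∂x = 9*y*z + z^2
(∇×V)₃ = ∂V₂/∂x − ∂V₁/∂y = -15*y^2 + 3*y - 4*z^2 - 5*z + 6
∇×V = (-x*z + 5*x - 11, 9*y*z + z^2, -15*y^2 + 3*y - 4*z^2 - 5*z + 6)
At (1, -2, 3): (-9, -45, -111).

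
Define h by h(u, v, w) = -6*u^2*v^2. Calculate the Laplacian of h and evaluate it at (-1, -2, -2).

-60

∂²h/∂u² = -12*v^2
∂²h/∂v² = -12*u^2
∂²h/∂w² = 0
∇²h = -12*u^2 - 12*v^2
At (-1, -2, -2): -60.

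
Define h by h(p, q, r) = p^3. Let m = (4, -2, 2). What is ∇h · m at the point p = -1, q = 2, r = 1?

12

∂h/∂p = 3*p^2
∂h/∂q = 0
∂h/∂r = 0
∇h at (-1, 2, 1) = (3, 0, 0)
∇h · m = (3)(4) + (0)(-2) + (0)(2) = 12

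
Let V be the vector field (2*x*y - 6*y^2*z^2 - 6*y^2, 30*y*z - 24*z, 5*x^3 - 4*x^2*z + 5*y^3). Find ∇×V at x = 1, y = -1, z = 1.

(69, -19, -26)

(∇×V)₁ = ∂V₃/∂y − ∂V₂/∂z = 15*y^2 - 30*y + 24
(∇×V)₂ = ∂V₁/∂z − ∂V₃/∂x = -15*x^2 + 8*x*z - 12*y^2*z
(∇×V)₃ = ∂V₂/∂x − ∂V₁/∂y = -2*x + 12*y*z^2 + 12*y
∇×V = (15*y^2 - 30*y + 24, -15*x^2 + 8*x*z - 12*y^2*z, -2*x + 12*y*z^2 + 12*y)
At (1, -1, 1): (69, -19, -26).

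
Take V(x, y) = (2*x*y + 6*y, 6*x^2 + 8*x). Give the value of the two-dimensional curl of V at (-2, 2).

-18

∂V₂/∂x = 12*x + 8
∂V₁/∂y = 2*x + 6
Scalar curl = 10*x + 2
At (-2, 2): -18.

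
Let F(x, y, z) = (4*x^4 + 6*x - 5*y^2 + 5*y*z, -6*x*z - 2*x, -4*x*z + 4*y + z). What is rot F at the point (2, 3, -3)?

(∇×F)₁ = ∂F₃/∂y − ∂F₂/∂z = 6*x + 4
(∇×F)₂ = ∂F₁/∂z − ∂F₃/∂x = 5*y + 4*z
(∇×F)₃ = ∂F₂/∂x − ∂F₁/∂y = 10*y - 11*z - 2
∇×F = (6*x + 4, 5*y + 4*z, 10*y - 11*z - 2)
At (2, 3, -3): (16, 3, 61).

(16, 3, 61)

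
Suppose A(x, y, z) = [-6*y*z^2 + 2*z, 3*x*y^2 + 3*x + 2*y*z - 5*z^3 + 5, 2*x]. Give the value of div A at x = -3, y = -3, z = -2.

∂A₁/∂x = 0
∂A₂/∂y = 6*x*y + 2*z
∂A₃/∂z = 0
∇·A = 6*x*y + 2*z
At (-3, -3, -2): 50.

50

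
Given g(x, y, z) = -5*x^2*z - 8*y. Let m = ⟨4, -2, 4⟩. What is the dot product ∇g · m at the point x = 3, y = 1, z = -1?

-44

∂g/∂x = -10*x*z
∂g/∂y = -8
∂g/∂z = -5*x^2
∇g at (3, 1, -1) = (30, -8, -45)
∇g · m = (30)(4) + (-8)(-2) + (-45)(4) = -44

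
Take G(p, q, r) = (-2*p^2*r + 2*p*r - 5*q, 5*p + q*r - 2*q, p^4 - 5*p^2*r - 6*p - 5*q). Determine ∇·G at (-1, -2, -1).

-14

∂G₁/∂p = -4*p*r + 2*r
∂G₂/∂q = r - 2
∂G₃/∂r = -5*p^2
∇·G = -5*p^2 - 4*p*r + 3*r - 2
At (-1, -2, -1): -14.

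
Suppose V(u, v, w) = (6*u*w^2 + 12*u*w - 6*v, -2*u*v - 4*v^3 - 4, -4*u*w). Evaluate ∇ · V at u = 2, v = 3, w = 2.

∂V₁/∂u = 6*w^2 + 12*w
∂V₂/∂v = -2*u - 12*v^2
∂V₃/∂w = -4*u
∇·V = -6*u - 12*v^2 + 6*w^2 + 12*w
At (2, 3, 2): -72.

-72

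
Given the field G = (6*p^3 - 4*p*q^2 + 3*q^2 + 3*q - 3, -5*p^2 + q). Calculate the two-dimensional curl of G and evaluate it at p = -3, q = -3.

117

∂G₂/∂p = -10*p
∂G₁/∂q = -8*p*q + 6*q + 3
Scalar curl = 8*p*q - 10*p - 6*q - 3
At (-3, -3): 117.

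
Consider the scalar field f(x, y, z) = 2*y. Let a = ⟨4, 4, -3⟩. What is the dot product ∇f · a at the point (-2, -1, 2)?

∂f/∂x = 0
∂f/∂y = 2
∂f/∂z = 0
∇f at (-2, -1, 2) = (0, 2, 0)
∇f · a = (0)(4) + (2)(4) + (0)(-3) = 8

8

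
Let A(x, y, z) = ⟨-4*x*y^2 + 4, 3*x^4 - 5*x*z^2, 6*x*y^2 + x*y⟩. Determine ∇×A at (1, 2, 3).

(∇×A)₁ = ∂A₃/∂y − ∂A₂/∂z = 12*x*y + 10*x*z + x
(∇×A)₂ = ∂A₁/∂z − ∂A₃/∂x = -6*y^2 - y
(∇×A)₃ = ∂A₂/∂x − ∂A₁/∂y = 12*x^3 + 8*x*y - 5*z^2
∇×A = (12*x*y + 10*x*z + x, -6*y^2 - y, 12*x^3 + 8*x*y - 5*z^2)
At (1, 2, 3): (55, -26, -17).

(55, -26, -17)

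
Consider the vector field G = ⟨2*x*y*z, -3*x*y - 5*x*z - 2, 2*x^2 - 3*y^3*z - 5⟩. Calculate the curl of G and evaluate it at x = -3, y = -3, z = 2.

(-177, 30, 11)

(∇×G)₁ = ∂G₃/∂y − ∂G₂/∂z = 5*x - 9*y^2*z
(∇×G)₂ = ∂G₁/∂z − ∂G₃/∂x = 2*x*y - 4*x
(∇×G)₃ = ∂G₂/∂x − ∂G₁/∂y = -2*x*z - 3*y - 5*z
∇×G = (5*x - 9*y^2*z, 2*x*y - 4*x, -2*x*z - 3*y - 5*z)
At (-3, -3, 2): (-177, 30, 11).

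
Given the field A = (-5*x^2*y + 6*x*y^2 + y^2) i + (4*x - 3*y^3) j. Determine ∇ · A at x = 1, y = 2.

∂A₁/∂x = -10*x*y + 6*y^2
∂A₂/∂y = -9*y^2
∇·A = -10*x*y - 3*y^2
At (1, 2): -32.

-32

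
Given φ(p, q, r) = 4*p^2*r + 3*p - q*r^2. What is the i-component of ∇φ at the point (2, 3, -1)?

-13

(∇φ)_1 = ∂φ/∂p = 8*p*r + 3
At (2, 3, -1): -13.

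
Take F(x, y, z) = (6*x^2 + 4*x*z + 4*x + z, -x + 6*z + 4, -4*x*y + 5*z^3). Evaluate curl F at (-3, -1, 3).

(∇×F)₁ = ∂F₃/∂y − ∂F₂/∂z = -4*x - 6
(∇×F)₂ = ∂F₁/∂z − ∂F₃/∂x = 4*x + 4*y + 1
(∇×F)₃ = ∂F₂/∂x − ∂F₁/∂y = -1
∇×F = (-4*x - 6, 4*x + 4*y + 1, -1)
At (-3, -1, 3): (6, -15, -1).

(6, -15, -1)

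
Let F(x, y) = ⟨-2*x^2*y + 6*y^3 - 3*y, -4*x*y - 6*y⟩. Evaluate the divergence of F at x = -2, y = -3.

∂F₁/∂x = -4*x*y
∂F₂/∂y = -4*x - 6
∇·F = -4*x*y - 4*x - 6
At (-2, -3): -22.

-22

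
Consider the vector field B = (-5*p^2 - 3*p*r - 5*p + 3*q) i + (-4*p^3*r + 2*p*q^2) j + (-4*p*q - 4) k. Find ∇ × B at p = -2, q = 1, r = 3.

(∇×B)₁ = ∂B₃/∂q − ∂B₂/∂r = 4*p^3 - 4*p
(∇×B)₂ = ∂B₁/∂r − ∂B₃/∂p = -3*p + 4*q
(∇×B)₃ = ∂B₂/∂p − ∂B₁/∂q = -12*p^2*r + 2*q^2 - 3
∇×B = (4*p^3 - 4*p, -3*p + 4*q, -12*p^2*r + 2*q^2 - 3)
At (-2, 1, 3): (-24, 10, -145).

(-24, 10, -145)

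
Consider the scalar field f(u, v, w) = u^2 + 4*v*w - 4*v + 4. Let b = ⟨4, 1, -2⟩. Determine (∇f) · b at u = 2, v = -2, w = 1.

32

∂f/∂u = 2*u
∂f/∂v = 4*w - 4
∂f/∂w = 4*v
∇f at (2, -2, 1) = (4, 0, -8)
∇f · b = (4)(4) + (0)(1) + (-8)(-2) = 32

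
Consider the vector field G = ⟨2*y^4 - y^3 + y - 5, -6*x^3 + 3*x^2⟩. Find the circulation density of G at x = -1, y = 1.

-30

∂G₂/∂x = -18*x^2 + 6*x
∂G₁/∂y = 8*y^3 - 3*y^2 + 1
Scalar curl = -18*x^2 + 6*x - 8*y^3 + 3*y^2 - 1
At (-1, 1): -30.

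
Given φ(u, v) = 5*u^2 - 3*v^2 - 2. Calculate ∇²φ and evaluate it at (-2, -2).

∂²φ/∂u² = 10
∂²φ/∂v² = -6
∇²φ = 4
At (-2, -2): 4.

4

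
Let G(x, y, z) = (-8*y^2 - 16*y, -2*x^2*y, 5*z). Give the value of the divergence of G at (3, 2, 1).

∂G₁/∂x = 0
∂G₂/∂y = -2*x^2
∂G₃/∂z = 5
∇·G = -2*x^2 + 5
At (3, 2, 1): -13.

-13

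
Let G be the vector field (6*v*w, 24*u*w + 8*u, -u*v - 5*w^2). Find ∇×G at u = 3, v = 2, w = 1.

(-75, 14, 26)

(∇×G)₁ = ∂G₃/∂v − ∂G₂/∂w = -25*u
(∇×G)₂ = ∂G₁/∂w − ∂G₃/∂u = 7*v
(∇×G)₃ = ∂G₂/∂u − ∂G₁/∂v = 18*w + 8
∇×G = (-25*u, 7*v, 18*w + 8)
At (3, 2, 1): (-75, 14, 26).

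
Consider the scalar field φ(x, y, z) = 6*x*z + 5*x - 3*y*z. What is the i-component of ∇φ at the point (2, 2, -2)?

-7

(∇φ)_1 = ∂φ/∂x = 6*z + 5
At (2, 2, -2): -7.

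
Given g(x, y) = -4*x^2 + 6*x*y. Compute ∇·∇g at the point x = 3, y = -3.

∂²g/∂x² = -8
∂²g/∂y² = 0
∇²g = -8
At (3, -3): -8.

-8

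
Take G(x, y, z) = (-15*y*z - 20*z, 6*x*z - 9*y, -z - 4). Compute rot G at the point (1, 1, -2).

(-6, -35, -42)

(∇×G)₁ = ∂G₃/∂y − ∂G₂/∂z = -6*x
(∇×G)₂ = ∂G₁/∂z − ∂G₃/∂x = -15*y - 20
(∇×G)₃ = ∂G₂/∂x − ∂G₁/∂y = 21*z
∇×G = (-6*x, -15*y - 20, 21*z)
At (1, 1, -2): (-6, -35, -42).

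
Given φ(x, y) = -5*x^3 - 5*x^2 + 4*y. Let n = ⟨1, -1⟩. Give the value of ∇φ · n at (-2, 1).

-44

∂φ/∂x = -15*x^2 - 10*x
∂φ/∂y = 4
∇φ at (-2, 1) = (-40, 4)
∇φ · n = (-40)(1) + (4)(-1) = -44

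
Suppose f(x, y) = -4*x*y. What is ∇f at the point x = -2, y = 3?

(-12, 8)

∂f/∂x = -4*y
∂f/∂y = -4*x
∇f = (-4*y, -4*x)
At (-2, 3): (-12, 8).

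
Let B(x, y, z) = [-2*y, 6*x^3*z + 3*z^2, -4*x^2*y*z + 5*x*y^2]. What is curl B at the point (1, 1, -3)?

(34, -29, -52)

(∇×B)₁ = ∂B₃/∂y − ∂B₂/∂z = -6*x^3 - 4*x^2*z + 10*x*y - 6*z
(∇×B)₂ = ∂B₁/∂z − ∂B₃/∂x = 8*x*y*z - 5*y^2
(∇×B)₃ = ∂B₂/∂x − ∂B₁/∂y = 18*x^2*z + 2
∇×B = (-6*x^3 - 4*x^2*z + 10*x*y - 6*z, 8*x*y*z - 5*y^2, 18*x^2*z + 2)
At (1, 1, -3): (34, -29, -52).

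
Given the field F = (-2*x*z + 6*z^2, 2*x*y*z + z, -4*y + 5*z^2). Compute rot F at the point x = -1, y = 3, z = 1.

(∇×F)₁ = ∂F₃/∂y − ∂F₂/∂z = -2*x*y - 5
(∇×F)₂ = ∂F₁/∂z − ∂F₃/∂x = -2*x + 12*z
(∇×F)₃ = ∂F₂/∂x − ∂F₁/∂y = 2*y*z
∇×F = (-2*x*y - 5, -2*x + 12*z, 2*y*z)
At (-1, 3, 1): (1, 14, 6).

(1, 14, 6)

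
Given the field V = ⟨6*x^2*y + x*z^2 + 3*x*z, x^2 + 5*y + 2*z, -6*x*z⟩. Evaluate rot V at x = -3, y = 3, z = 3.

(∇×V)₁ = ∂V₃/∂y − ∂V₂/∂z = -2
(∇×V)₂ = ∂V₁/∂z − ∂V₃/∂x = 2*x*z + 3*x + 6*z
(∇×V)₃ = ∂V₂/∂x − ∂V₁/∂y = -6*x^2 + 2*x
∇×V = (-2, 2*x*z + 3*x + 6*z, -6*x^2 + 2*x)
At (-3, 3, 3): (-2, -9, -60).

(-2, -9, -60)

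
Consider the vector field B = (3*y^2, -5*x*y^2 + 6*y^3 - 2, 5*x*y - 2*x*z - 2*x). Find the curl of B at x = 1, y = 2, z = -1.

(5, -10, -32)

(∇×B)₁ = ∂B₃/∂y − ∂B₂/∂z = 5*x
(∇×B)₂ = ∂B₁/∂z − ∂B₃/∂x = -5*y + 2*z + 2
(∇×B)₃ = ∂B₂/∂x − ∂B₁/∂y = -5*y^2 - 6*y
∇×B = (5*x, -5*y + 2*z + 2, -5*y^2 - 6*y)
At (1, 2, -1): (5, -10, -32).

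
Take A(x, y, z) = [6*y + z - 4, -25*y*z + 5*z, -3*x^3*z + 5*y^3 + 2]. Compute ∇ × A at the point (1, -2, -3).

(5, -26, -6)

(∇×A)₁ = ∂A₃/∂y − ∂A₂/∂z = 15*y^2 + 25*y - 5
(∇×A)₂ = ∂A₁/∂z − ∂A₃/∂x = 9*x^2*z + 1
(∇×A)₃ = ∂A₂/∂x − ∂A₁/∂y = -6
∇×A = (15*y^2 + 25*y - 5, 9*x^2*z + 1, -6)
At (1, -2, -3): (5, -26, -6).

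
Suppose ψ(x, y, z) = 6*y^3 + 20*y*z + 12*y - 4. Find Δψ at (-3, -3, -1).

∂²ψ/∂x² = 0
∂²ψ/∂y² = 36*y
∂²ψ/∂z² = 0
∇²ψ = 36*y
At (-3, -3, -1): -108.

-108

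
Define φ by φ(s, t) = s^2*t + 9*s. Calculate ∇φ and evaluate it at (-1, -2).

∂φ/∂s = 2*s*t + 9
∂φ/∂t = s^2
∇φ = (2*s*t + 9, s^2)
At (-1, -2): (13, 1).

(13, 1)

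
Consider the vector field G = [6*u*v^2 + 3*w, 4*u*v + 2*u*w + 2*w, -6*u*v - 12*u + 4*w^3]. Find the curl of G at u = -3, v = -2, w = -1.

(∇×G)₁ = ∂G₃/∂v − ∂G₂/∂w = -8*u - 2
(∇×G)₂ = ∂G₁/∂w − ∂G₃/∂u = 6*v + 15
(∇×G)₃ = ∂G₂/∂u − ∂G₁/∂v = -12*u*v + 4*v + 2*w
∇×G = (-8*u - 2, 6*v + 15, -12*u*v + 4*v + 2*w)
At (-3, -2, -1): (22, 3, -82).

(22, 3, -82)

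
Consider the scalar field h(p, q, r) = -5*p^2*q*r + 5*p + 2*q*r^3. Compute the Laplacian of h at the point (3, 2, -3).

∂²h/∂p² = -10*q*r
∂²h/∂q² = 0
∂²h/∂r² = 12*q*r
∇²h = 2*q*r
At (3, 2, -3): -12.

-12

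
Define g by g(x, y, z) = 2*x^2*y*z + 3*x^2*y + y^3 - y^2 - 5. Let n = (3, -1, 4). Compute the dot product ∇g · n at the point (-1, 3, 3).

∂g/∂x = 4*x*y*z + 6*x*y
∂g/∂y = 2*x^2*z + 3*x^2 + 3*y^2 - 2*y
∂g/∂z = 2*x^2*y
∇g at (-1, 3, 3) = (-54, 30, 6)
∇g · n = (-54)(3) + (30)(-1) + (6)(4) = -168

-168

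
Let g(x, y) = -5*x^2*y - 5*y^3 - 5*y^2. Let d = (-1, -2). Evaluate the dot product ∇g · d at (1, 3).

∂g/∂x = -10*x*y
∂g/∂y = -5*x^2 - 15*y^2 - 10*y
∇g at (1, 3) = (-30, -170)
∇g · d = (-30)(-1) + (-170)(-2) = 370

370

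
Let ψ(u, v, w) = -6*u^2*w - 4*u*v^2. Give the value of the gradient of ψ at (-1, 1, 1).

(8, 8, -6)

∂ψ/∂u = -12*u*w - 4*v^2
∂ψ/∂v = -8*u*v
∂ψ/∂w = -6*u^2
∇ψ = (-12*u*w - 4*v^2, -8*u*v, -6*u^2)
At (-1, 1, 1): (8, 8, -6).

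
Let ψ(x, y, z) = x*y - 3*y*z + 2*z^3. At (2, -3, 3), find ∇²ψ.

∂²ψ/∂x² = 0
∂²ψ/∂y² = 0
∂²ψ/∂z² = 12*z
∇²ψ = 12*z
At (2, -3, 3): 36.

36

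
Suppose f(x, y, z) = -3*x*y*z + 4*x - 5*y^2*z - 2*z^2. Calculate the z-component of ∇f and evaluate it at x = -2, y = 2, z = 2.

-16

(∇f)_3 = ∂f/∂z = -3*x*y - 5*y^2 - 4*z
At (-2, 2, 2): -16.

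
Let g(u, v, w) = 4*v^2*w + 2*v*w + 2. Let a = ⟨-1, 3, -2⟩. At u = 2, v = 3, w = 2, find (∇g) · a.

72

∂g/∂u = 0
∂g/∂v = 8*v*w + 2*w
∂g/∂w = 4*v^2 + 2*v
∇g at (2, 3, 2) = (0, 52, 42)
∇g · a = (0)(-1) + (52)(3) + (42)(-2) = 72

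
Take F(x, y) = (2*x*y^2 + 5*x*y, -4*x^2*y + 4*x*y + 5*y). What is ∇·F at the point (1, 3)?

∂F₁/∂x = 2*y^2 + 5*y
∂F₂/∂y = -4*x^2 + 4*x + 5
∇·F = -4*x^2 + 4*x + 2*y^2 + 5*y + 5
At (1, 3): 38.

38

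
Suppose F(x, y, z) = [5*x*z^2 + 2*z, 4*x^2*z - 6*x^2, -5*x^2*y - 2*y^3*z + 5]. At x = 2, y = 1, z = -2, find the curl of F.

(-24, -18, -56)

(∇×F)₁ = ∂F₃/∂y − ∂F₂/∂z = -9*x^2 - 6*y^2*z
(∇×F)₂ = ∂F₁/∂z − ∂F₃/∂x = 10*x*y + 10*x*z + 2
(∇×F)₃ = ∂F₂/∂x − ∂F₁/∂y = 8*x*z - 12*x
∇×F = (-9*x^2 - 6*y^2*z, 10*x*y + 10*x*z + 2, 8*x*z - 12*x)
At (2, 1, -2): (-24, -18, -56).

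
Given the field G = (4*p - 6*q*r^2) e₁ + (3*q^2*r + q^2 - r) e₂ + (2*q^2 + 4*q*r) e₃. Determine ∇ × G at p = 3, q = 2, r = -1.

(-7, 24, 6)

(∇×G)₁ = ∂G₃/∂q − ∂G₂/∂r = -3*q^2 + 4*q + 4*r + 1
(∇×G)₂ = ∂G₁/∂r − ∂G₃/∂p = -12*q*r
(∇×G)₃ = ∂G₂/∂p − ∂G₁/∂q = 6*r^2
∇×G = (-3*q^2 + 4*q + 4*r + 1, -12*q*r, 6*r^2)
At (3, 2, -1): (-7, 24, 6).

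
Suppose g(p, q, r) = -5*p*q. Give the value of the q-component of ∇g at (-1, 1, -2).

(∇g)_2 = ∂g/∂q = -5*p
At (-1, 1, -2): 5.

5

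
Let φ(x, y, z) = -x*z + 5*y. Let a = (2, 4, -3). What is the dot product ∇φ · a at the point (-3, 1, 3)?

∂φ/∂x = -z
∂φ/∂y = 5
∂φ/∂z = -x
∇φ at (-3, 1, 3) = (-3, 5, 3)
∇φ · a = (-3)(2) + (5)(4) + (3)(-3) = 5

5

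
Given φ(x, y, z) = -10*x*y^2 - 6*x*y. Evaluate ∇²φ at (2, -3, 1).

-40

∂²φ/∂x² = 0
∂²φ/∂y² = -20*x
∂²φ/∂z² = 0
∇²φ = -20*x
At (2, -3, 1): -40.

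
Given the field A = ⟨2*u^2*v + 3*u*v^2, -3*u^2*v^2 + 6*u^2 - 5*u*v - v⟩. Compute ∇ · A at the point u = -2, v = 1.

-20

∂A₁/∂u = 4*u*v + 3*v^2
∂A₂/∂v = -6*u^2*v - 5*u - 1
∇·A = -6*u^2*v + 4*u*v - 5*u + 3*v^2 - 1
At (-2, 1): -20.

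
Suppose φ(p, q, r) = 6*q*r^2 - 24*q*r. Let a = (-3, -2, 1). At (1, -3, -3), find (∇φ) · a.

∂φ/∂p = 0
∂φ/∂q = 6*r^2 - 24*r
∂φ/∂r = 12*q*r - 24*q
∇φ at (1, -3, -3) = (0, 126, 180)
∇φ · a = (0)(-3) + (126)(-2) + (180)(1) = -72

-72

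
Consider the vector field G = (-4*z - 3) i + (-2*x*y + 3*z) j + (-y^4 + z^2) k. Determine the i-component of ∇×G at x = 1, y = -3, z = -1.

(∇×G)_1 = ∂G₃/∂y − ∂G₂/∂z
= -4*y^3 − (3)
= -4*y^3 - 3
At (1, -3, -1): 105.

105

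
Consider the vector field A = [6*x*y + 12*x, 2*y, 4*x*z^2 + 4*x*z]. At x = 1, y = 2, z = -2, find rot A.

(0, -8, -6)

(∇×A)₁ = ∂A₃/∂y − ∂A₂/∂z = 0
(∇×A)₂ = ∂A₁/∂z − ∂A₃/∂x = -4*z^2 - 4*z
(∇×A)₃ = ∂A₂/∂x − ∂A₁/∂y = -6*x
∇×A = (0, -4*z^2 - 4*z, -6*x)
At (1, 2, -2): (0, -8, -6).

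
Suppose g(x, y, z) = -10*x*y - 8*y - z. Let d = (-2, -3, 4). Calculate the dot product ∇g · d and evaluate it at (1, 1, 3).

∂g/∂x = -10*y
∂g/∂y = -10*x - 8
∂g/∂z = -1
∇g at (1, 1, 3) = (-10, -18, -1)
∇g · d = (-10)(-2) + (-18)(-3) + (-1)(4) = 70

70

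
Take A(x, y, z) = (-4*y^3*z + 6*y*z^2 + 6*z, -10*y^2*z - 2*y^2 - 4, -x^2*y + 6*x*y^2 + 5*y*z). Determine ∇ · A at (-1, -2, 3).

118

∂A₁/∂x = 0
∂A₂/∂y = -20*y*z - 4*y
∂A₃/∂z = 5*y
∇·A = -20*y*z + y
At (-1, -2, 3): 118.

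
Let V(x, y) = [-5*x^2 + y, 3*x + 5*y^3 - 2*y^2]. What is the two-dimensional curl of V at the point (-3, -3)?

∂V₂/∂x = 3
∂V₁/∂y = 1
Scalar curl = 2
At (-3, -3): 2.

2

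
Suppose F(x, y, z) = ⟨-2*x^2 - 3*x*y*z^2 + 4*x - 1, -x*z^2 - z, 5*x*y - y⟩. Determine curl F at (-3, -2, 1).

(-21, -26, -10)

(∇×F)₁ = ∂F₃/∂y − ∂F₂/∂z = 2*x*z + 5*x
(∇×F)₂ = ∂F₁/∂z − ∂F₃/∂x = -6*x*y*z - 5*y
(∇×F)₃ = ∂F₂/∂x − ∂F₁/∂y = 3*x*z^2 - z^2
∇×F = (2*x*z + 5*x, -6*x*y*z - 5*y, 3*x*z^2 - z^2)
At (-3, -2, 1): (-21, -26, -10).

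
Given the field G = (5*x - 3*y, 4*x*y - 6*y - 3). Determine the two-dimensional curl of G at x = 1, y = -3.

∂G₂/∂x = 4*y
∂G₁/∂y = -3
Scalar curl = 4*y + 3
At (1, -3): -9.

-9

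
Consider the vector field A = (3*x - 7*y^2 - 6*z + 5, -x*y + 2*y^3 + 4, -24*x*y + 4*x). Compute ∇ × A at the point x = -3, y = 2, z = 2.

(∇×A)₁ = ∂A₃/∂y − ∂A₂/∂z = -24*x
(∇×A)₂ = ∂A₁/∂z − ∂A₃/∂x = 24*y - 10
(∇×A)₃ = ∂A₂/∂x − ∂A₁/∂y = 13*y
∇×A = (-24*x, 24*y - 10, 13*y)
At (-3, 2, 2): (72, 38, 26).

(72, 38, 26)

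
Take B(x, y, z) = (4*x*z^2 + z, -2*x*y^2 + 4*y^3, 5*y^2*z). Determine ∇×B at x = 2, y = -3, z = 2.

(∇×B)₁ = ∂B₃/∂y − ∂B₂/∂z = 10*y*z
(∇×B)₂ = ∂B₁/∂z − ∂B₃/∂x = 8*x*z + 1
(∇×B)₃ = ∂B₂/∂x − ∂B₁/∂y = -2*y^2
∇×B = (10*y*z, 8*x*z + 1, -2*y^2)
At (2, -3, 2): (-60, 33, -18).

(-60, 33, -18)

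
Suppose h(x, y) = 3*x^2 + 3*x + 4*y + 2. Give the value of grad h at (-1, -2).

(-3, 4)

∂h/∂x = 6*x + 3
∂h/∂y = 4
∇h = (6*x + 3, 4)
At (-1, -2): (-3, 4).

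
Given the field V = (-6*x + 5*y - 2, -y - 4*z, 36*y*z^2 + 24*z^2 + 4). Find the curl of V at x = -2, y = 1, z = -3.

(∇×V)₁ = ∂V₃/∂y − ∂V₂/∂z = 36*z^2 + 4
(∇×V)₂ = ∂V₁/∂z − ∂V₃/∂x = 0
(∇×V)₃ = ∂V₂/∂x − ∂V₁/∂y = -5
∇×V = (36*z^2 + 4, 0, -5)
At (-2, 1, -3): (328, 0, -5).

(328, 0, -5)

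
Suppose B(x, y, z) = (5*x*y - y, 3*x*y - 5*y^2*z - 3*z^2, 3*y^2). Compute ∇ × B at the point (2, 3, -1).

(57, 0, 0)

(∇×B)₁ = ∂B₃/∂y − ∂B₂/∂z = 5*y^2 + 6*y + 6*z
(∇×B)₂ = ∂B₁/∂z − ∂B₃/∂x = 0
(∇×B)₃ = ∂B₂/∂x − ∂B₁/∂y = -5*x + 3*y + 1
∇×B = (5*y^2 + 6*y + 6*z, 0, -5*x + 3*y + 1)
At (2, 3, -1): (57, 0, 0).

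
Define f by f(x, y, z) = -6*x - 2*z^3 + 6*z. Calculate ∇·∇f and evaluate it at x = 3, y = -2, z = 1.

∂²f/∂x² = 0
∂²f/∂y² = 0
∂²f/∂z² = -12*z
∇²f = -12*z
At (3, -2, 1): -12.

-12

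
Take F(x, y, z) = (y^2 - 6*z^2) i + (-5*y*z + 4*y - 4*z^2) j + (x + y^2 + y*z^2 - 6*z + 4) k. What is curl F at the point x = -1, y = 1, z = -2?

(-5, 23, -2)

(∇×F)₁ = ∂F₃/∂y − ∂F₂/∂z = 7*y + z^2 + 8*z
(∇×F)₂ = ∂F₁/∂z − ∂F₃/∂x = -12*z - 1
(∇×F)₃ = ∂F₂/∂x − ∂F₁/∂y = -2*y
∇×F = (7*y + z^2 + 8*z, -12*z - 1, -2*y)
At (-1, 1, -2): (-5, 23, -2).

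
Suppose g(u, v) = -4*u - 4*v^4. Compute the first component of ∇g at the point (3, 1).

(∇g)_1 = ∂g/∂u = -4
At (3, 1): -4.

-4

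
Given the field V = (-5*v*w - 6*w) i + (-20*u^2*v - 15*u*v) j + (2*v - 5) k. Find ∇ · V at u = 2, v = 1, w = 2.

∂V₁/∂u = 0
∂V₂/∂v = -20*u^2 - 15*u
∂V₃/∂w = 0
∇·V = -20*u^2 - 15*u
At (2, 1, 2): -110.

-110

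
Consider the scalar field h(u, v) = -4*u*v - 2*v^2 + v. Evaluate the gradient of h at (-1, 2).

∂h/∂u = -4*v
∂h/∂v = -4*u - 4*v + 1
∇h = (-4*v, -4*u - 4*v + 1)
At (-1, 2): (-8, -3).

(-8, -3)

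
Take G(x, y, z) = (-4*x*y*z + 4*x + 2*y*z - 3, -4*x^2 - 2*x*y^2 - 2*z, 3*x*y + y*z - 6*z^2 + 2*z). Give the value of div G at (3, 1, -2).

27

∂G₁/∂x = -4*y*z + 4
∂G₂/∂y = -4*x*y
∂G₃/∂z = y - 12*z + 2
∇·G = -4*x*y - 4*y*z + y - 12*z + 6
At (3, 1, -2): 27.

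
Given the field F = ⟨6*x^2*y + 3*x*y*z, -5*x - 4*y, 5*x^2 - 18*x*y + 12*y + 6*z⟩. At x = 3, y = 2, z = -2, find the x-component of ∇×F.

(∇×F)_1 = ∂F₃/∂y − ∂F₂/∂z
= -18*x + 12 − (0)
= -18*x + 12
At (3, 2, -2): -42.

-42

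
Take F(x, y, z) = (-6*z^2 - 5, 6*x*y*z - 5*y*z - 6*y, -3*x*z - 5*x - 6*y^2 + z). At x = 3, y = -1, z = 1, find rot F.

(∇×F)₁ = ∂F₃/∂y − ∂F₂/∂z = -6*x*y - 7*y
(∇×F)₂ = ∂F₁/∂z − ∂F₃/∂x = -9*z + 5
(∇×F)₃ = ∂F₂/∂x − ∂F₁/∂y = 6*y*z
∇×F = (-6*x*y - 7*y, -9*z + 5, 6*y*z)
At (3, -1, 1): (25, -4, -6).

(25, -4, -6)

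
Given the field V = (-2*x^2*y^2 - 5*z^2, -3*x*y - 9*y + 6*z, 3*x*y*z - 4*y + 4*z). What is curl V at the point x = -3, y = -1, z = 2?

(-28, -14, -33)

(∇×V)₁ = ∂V₃/∂y − ∂V₂/∂z = 3*x*z - 10
(∇×V)₂ = ∂V₁/∂z − ∂V₃/∂x = -3*y*z - 10*z
(∇×V)₃ = ∂V₂/∂x − ∂V₁/∂y = 4*x^2*y - 3*y
∇×V = (3*x*z - 10, -3*y*z - 10*z, 4*x^2*y - 3*y)
At (-3, -1, 2): (-28, -14, -33).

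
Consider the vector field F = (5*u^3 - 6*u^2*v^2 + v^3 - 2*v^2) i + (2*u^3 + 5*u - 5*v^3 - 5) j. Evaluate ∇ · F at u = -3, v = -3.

324

∂F₁/∂u = 15*u^2 - 12*u*v^2
∂F₂/∂v = -15*v^2
∇·F = 15*u^2 - 12*u*v^2 - 15*v^2
At (-3, -3): 324.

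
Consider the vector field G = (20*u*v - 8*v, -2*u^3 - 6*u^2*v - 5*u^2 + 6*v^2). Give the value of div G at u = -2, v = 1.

8

∂G₁/∂u = 20*v
∂G₂/∂v = -6*u^2 + 12*v
∇·G = -6*u^2 + 32*v
At (-2, 1): 8.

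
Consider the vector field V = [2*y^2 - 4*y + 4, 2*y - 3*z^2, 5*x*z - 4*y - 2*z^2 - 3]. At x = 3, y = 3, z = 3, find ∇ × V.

(∇×V)₁ = ∂V₃/∂y − ∂V₂/∂z = 6*z - 4
(∇×V)₂ = ∂V₁/∂z − ∂V₃/∂x = -5*z
(∇×V)₃ = ∂V₂/∂x − ∂V₁/∂y = -4*y + 4
∇×V = (6*z - 4, -5*z, -4*y + 4)
At (3, 3, 3): (14, -15, -8).

(14, -15, -8)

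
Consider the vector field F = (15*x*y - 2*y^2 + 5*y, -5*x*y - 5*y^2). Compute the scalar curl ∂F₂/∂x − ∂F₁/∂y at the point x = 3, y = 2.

∂F₂/∂x = -5*y
∂F₁/∂y = 15*x - 4*y + 5
Scalar curl = -15*x - y - 5
At (3, 2): -52.

-52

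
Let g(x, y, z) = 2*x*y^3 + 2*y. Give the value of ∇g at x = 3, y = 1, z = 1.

(2, 20, 0)

∂g/∂x = 2*y^3
∂g/∂y = 6*x*y^2 + 2
∂g/∂z = 0
∇g = (2*y^3, 6*x*y^2 + 2, 0)
At (3, 1, 1): (2, 20, 0).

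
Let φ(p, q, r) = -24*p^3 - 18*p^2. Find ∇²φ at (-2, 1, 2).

∂²φ/∂p² = -36*(4*p + 1)
∂²φ/∂q² = 0
∂²φ/∂r² = 0
∇²φ = -144*p - 36
At (-2, 1, 2): 252.

252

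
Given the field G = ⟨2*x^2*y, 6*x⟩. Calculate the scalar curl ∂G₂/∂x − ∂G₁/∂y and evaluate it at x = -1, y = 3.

∂G₂/∂x = 6
∂G₁/∂y = 2*x^2
Scalar curl = -2*x^2 + 6
At (-1, 3): 4.

4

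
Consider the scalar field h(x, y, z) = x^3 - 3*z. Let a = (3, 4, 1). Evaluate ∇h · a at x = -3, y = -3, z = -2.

∂h/∂x = 3*x^2
∂h/∂y = 0
∂h/∂z = -3
∇h at (-3, -3, -2) = (27, 0, -3)
∇h · a = (27)(3) + (0)(4) + (-3)(1) = 78

78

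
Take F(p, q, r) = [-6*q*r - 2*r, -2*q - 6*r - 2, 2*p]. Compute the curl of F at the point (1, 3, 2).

(∇×F)₁ = ∂F₃/∂q − ∂F₂/∂r = 6
(∇×F)₂ = ∂F₁/∂r − ∂F₃/∂p = -6*q - 4
(∇×F)₃ = ∂F₂/∂p − ∂F₁/∂q = 6*r
∇×F = (6, -6*q - 4, 6*r)
At (1, 3, 2): (6, -22, 12).

(6, -22, 12)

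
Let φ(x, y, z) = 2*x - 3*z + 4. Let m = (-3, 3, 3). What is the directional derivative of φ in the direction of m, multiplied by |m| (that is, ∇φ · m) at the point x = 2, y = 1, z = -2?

-15

∂φ/∂x = 2
∂φ/∂y = 0
∂φ/∂z = -3
∇φ at (2, 1, -2) = (2, 0, -3)
∇φ · m = (2)(-3) + (0)(3) + (-3)(3) = -15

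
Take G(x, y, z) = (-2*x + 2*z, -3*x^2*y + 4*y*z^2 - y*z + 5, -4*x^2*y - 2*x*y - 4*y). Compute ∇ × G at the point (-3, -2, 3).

(∇×G)₁ = ∂G₃/∂y − ∂G₂/∂z = -4*x^2 - 2*x - 8*y*z + y - 4
(∇×G)₂ = ∂G₁/∂z − ∂G₃/∂x = 8*x*y + 2*y + 2
(∇×G)₃ = ∂G₂/∂x − ∂G₁/∂y = -6*x*y
∇×G = (-4*x^2 - 2*x - 8*y*z + y - 4, 8*x*y + 2*y + 2, -6*x*y)
At (-3, -2, 3): (12, 46, -36).

(12, 46, -36)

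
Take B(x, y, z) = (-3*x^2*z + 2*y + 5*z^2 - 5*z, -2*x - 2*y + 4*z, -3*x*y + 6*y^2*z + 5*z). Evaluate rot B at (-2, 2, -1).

(∇×B)₁ = ∂B₃/∂y − ∂B₂/∂z = -3*x + 12*y*z - 4
(∇×B)₂ = ∂B₁/∂z − ∂B₃/∂x = -3*x^2 + 3*y + 10*z - 5
(∇×B)₃ = ∂B₂/∂x − ∂B₁/∂y = -4
∇×B = (-3*x + 12*y*z - 4, -3*x^2 + 3*y + 10*z - 5, -4)
At (-2, 2, -1): (-22, -21, -4).

(-22, -21, -4)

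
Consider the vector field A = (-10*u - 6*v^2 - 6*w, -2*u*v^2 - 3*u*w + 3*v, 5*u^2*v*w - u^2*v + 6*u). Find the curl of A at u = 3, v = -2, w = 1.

(45, 36, -35)

(∇×A)₁ = ∂A₃/∂v − ∂A₂/∂w = 5*u^2*w - u^2 + 3*u
(∇×A)₂ = ∂A₁/∂w − ∂A₃/∂u = -10*u*v*w + 2*u*v - 12
(∇×A)₃ = ∂A₂/∂u − ∂A₁/∂v = -2*v^2 + 12*v - 3*w
∇×A = (5*u^2*w - u^2 + 3*u, -10*u*v*w + 2*u*v - 12, -2*v^2 + 12*v - 3*w)
At (3, -2, 1): (45, 36, -35).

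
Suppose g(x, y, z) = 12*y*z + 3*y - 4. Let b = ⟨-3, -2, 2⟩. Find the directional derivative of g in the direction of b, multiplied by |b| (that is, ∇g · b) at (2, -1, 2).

-78

∂g/∂x = 0
∂g/∂y = 12*z + 3
∂g/∂z = 12*y
∇g at (2, -1, 2) = (0, 27, -12)
∇g · b = (0)(-3) + (27)(-2) + (-12)(2) = -78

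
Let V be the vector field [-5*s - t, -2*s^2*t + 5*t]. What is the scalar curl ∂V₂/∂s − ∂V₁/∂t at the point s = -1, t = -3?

-11

∂V₂/∂s = -4*s*t
∂V₁/∂t = -1
Scalar curl = -4*s*t + 1
At (-1, -3): -11.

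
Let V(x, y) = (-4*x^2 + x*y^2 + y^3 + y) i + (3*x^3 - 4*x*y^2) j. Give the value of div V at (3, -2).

28

∂V₁/∂x = -8*x + y^2
∂V₂/∂y = -8*x*y
∇·V = -8*x*y - 8*x + y^2
At (3, -2): 28.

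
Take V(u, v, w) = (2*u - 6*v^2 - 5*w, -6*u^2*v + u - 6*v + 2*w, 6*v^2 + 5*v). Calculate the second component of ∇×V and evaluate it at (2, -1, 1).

(∇×V)_2 = ∂V₁/∂w − ∂V₃/∂u
= -5 − (0)
= -5
At (2, -1, 1): -5.

-5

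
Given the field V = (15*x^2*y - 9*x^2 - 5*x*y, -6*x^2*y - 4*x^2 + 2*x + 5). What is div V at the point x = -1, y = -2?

∂V₁/∂x = 30*x*y - 18*x - 5*y
∂V₂/∂y = -6*x^2
∇·V = -6*x^2 + 30*x*y - 18*x - 5*y
At (-1, -2): 82.

82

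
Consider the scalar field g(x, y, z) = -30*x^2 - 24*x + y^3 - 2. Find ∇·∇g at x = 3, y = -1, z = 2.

∂²g/∂x² = -60
∂²g/∂y² = 6*y
∂²g/∂z² = 0
∇²g = 6*y - 60
At (3, -1, 2): -66.

-66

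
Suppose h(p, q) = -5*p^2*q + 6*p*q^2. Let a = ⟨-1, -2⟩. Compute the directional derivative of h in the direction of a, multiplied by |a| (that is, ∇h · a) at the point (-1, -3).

-86

∂h/∂p = -10*p*q + 6*q^2
∂h/∂q = -5*p^2 + 12*p*q
∇h at (-1, -3) = (24, 31)
∇h · a = (24)(-1) + (31)(-2) = -86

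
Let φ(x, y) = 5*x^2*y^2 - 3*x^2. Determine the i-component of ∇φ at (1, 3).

(∇φ)_1 = ∂φ/∂x = 10*x*y^2 - 6*x
At (1, 3): 84.

84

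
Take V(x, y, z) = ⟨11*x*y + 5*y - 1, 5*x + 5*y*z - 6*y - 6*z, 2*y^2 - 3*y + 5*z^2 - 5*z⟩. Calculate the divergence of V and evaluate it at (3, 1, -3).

-45

∂V₁/∂x = 11*y
∂V₂/∂y = 5*z - 6
∂V₃/∂z = 10*z - 5
∇·V = 11*y + 15*z - 11
At (3, 1, -3): -45.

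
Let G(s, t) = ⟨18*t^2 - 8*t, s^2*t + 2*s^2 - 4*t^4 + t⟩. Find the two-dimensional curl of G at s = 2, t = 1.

-16

∂G₂/∂s = 2*s*t + 4*s
∂G₁/∂t = 36*t - 8
Scalar curl = 2*s*t + 4*s - 36*t + 8
At (2, 1): -16.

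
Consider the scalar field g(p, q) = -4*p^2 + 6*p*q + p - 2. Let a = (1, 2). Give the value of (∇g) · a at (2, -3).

∂g/∂p = -8*p + 6*q + 1
∂g/∂q = 6*p
∇g at (2, -3) = (-33, 12)
∇g · a = (-33)(1) + (12)(2) = -9

-9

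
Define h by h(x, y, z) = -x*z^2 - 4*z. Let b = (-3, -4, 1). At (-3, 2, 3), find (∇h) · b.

41

∂h/∂x = -z^2
∂h/∂y = 0
∂h/∂z = -2*x*z - 4
∇h at (-3, 2, 3) = (-9, 0, 14)
∇h · b = (-9)(-3) + (0)(-4) + (14)(1) = 41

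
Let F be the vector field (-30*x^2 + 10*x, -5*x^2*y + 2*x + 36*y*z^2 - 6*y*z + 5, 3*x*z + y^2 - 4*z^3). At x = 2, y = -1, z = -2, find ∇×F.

(-152, 6, 22)

(∇×F)₁ = ∂F₃/∂y − ∂F₂/∂z = -72*y*z + 8*y
(∇×F)₂ = ∂F₁/∂z − ∂F₃/∂x = -3*z
(∇×F)₃ = ∂F₂/∂x − ∂F₁/∂y = -10*x*y + 2
∇×F = (-72*y*z + 8*y, -3*z, -10*x*y + 2)
At (2, -1, -2): (-152, 6, 22).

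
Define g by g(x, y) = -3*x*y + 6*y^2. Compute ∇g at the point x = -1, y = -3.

∂g/∂x = -3*y
∂g/∂y = -3*x + 12*y
∇g = (-3*y, -3*x + 12*y)
At (-1, -3): (9, -33).

(9, -33)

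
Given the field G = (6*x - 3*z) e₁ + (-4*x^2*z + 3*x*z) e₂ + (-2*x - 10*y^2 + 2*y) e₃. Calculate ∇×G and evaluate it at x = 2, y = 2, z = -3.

(∇×G)₁ = ∂G₃/∂y − ∂G₂/∂z = 4*x^2 - 3*x - 20*y + 2
(∇×G)₂ = ∂G₁/∂z − ∂G₃/∂x = -1
(∇×G)₃ = ∂G₂/∂x − ∂G₁/∂y = -8*x*z + 3*z
∇×G = (4*x^2 - 3*x - 20*y + 2, -1, -8*x*z + 3*z)
At (2, 2, -3): (-28, -1, 39).

(-28, -1, 39)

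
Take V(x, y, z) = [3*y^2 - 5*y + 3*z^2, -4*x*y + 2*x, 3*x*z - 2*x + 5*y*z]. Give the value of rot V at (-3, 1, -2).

(∇×V)₁ = ∂V₃/∂y − ∂V₂/∂z = 5*z
(∇×V)₂ = ∂V₁/∂z − ∂V₃/∂x = 3*z + 2
(∇×V)₃ = ∂V₂/∂x − ∂V₁/∂y = -10*y + 7
∇×V = (5*z, 3*z + 2, -10*y + 7)
At (-3, 1, -2): (-10, -4, -3).

(-10, -4, -3)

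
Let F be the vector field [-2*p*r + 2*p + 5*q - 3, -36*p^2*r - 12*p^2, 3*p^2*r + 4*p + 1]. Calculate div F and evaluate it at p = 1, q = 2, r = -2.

9

∂F₁/∂p = -2*r + 2
∂F₂/∂q = 0
∂F₃/∂r = 3*p^2
∇·F = 3*p^2 - 2*r + 2
At (1, 2, -2): 9.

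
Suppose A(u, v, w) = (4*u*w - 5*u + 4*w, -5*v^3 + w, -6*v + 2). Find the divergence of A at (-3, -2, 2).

∂A₁/∂u = 4*w - 5
∂A₂/∂v = -15*v^2
∂A₃/∂w = 0
∇·A = -15*v^2 + 4*w - 5
At (-3, -2, 2): -57.

-57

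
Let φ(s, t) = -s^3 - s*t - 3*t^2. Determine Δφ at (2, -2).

∂²φ/∂s² = -6*s
∂²φ/∂t² = -6
∇²φ = -6*s - 6
At (2, -2): -18.

-18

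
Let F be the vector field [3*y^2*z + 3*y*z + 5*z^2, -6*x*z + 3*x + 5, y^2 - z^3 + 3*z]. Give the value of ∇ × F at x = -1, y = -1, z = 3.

(-8, 30, -6)

(∇×F)₁ = ∂F₃/∂y − ∂F₂/∂z = 6*x + 2*y
(∇×F)₂ = ∂F₁/∂z − ∂F₃/∂x = 3*y^2 + 3*y + 10*z
(∇×F)₃ = ∂F₂/∂x − ∂F₁/∂y = -6*y*z - 9*z + 3
∇×F = (6*x + 2*y, 3*y^2 + 3*y + 10*z, -6*y*z - 9*z + 3)
At (-1, -1, 3): (-8, 30, -6).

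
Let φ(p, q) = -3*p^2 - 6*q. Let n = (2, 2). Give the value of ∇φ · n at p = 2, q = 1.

-36

∂φ/∂p = -6*p
∂φ/∂q = -6
∇φ at (2, 1) = (-12, -6)
∇φ · n = (-12)(2) + (-6)(2) = -36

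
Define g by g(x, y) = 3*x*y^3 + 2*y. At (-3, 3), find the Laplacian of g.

-162

∂²g/∂x² = 0
∂²g/∂y² = 18*x*y
∇²g = 18*x*y
At (-3, 3): -162.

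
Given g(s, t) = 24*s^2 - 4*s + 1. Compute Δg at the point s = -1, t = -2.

48

∂²g/∂s² = 48
∂²g/∂t² = 0
∇²g = 48
At (-1, -2): 48.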